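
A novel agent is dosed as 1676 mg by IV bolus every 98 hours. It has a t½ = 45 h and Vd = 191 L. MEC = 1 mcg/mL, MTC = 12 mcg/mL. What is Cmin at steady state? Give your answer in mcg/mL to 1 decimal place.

2.5 mcg/mL

τ/t½ = 98/45 ≈ 2.1778, so fraction remaining f = (1/2)^(98/45) ≈ 0.2210.
Each bolus raises the concentration by D/Vd = 1676/191 ≈ 8.775 mcg/mL.
Steady-state trough Cmin,ss = C₀·f/(1−f) ≈ 8.775 × 0.2210/0.7790 ≈ 2.489 mcg/mL.
Trough 2.5 mcg/mL vs MEC 1 mcg/mL: adequate.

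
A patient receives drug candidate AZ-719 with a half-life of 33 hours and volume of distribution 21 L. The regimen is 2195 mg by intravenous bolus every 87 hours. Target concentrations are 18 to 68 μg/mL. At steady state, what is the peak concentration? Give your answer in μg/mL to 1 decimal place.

k = ln2/t½ = ln2/33 ≈ 0.021004 h⁻¹; fraction remaining f = e^(−kτ) = e^(−0.021004×87) ≈ 0.1608.
At steady state, accumulation factor R = 1/(1 − e^(−kτ)) ≈ 1.1916.
Each bolus raises the concentration by D/Vd = 2195/21 ≈ 104.524 μg/mL.
Steady-state peak Cmax,ss = C₀·R ≈ 104.524 × 1.1916 ≈ 124.551 μg/mL.
Peak 124.6 μg/mL vs MTC 68 μg/mL: exceeds toxic threshold.

124.6 μg/mL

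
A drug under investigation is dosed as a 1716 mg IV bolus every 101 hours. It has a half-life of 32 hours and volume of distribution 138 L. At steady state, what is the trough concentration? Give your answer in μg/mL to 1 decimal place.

1.6 μg/mL

Over one 101-h interval, 101/32 ≈ 3.1562 half-lives elapse, leaving f ≈ 0.1122 of each dose.
At steady state, accumulation factor R = 1/(1 − e^(−kτ)) ≈ 1.1264.
Each bolus raises the concentration by D/Vd = 1716/138 ≈ 12.435 μg/mL.
Steady-state peak Cmax,ss = C₀·R ≈ 12.435 × 1.1264 ≈ 14.007 μg/mL.
Steady-state trough Cmin,ss = Cmax,ss·f ≈ 14.007 × 0.1122 ≈ 1.572 μg/mL.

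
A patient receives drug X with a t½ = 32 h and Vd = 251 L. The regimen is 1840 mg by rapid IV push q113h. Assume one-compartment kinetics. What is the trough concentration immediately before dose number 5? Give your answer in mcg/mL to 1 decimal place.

0.7 mcg/mL

f = (1/2)^(τ/t½) = (1/2)^(113/32) ≈ 0.0865.
C₀ = D/Vd = 1840/251 ≈ 7.331 mcg/mL.
Before the 5th dose, 4 doses have been given. Superposition: Cmin = C₀·(f + f² + … + f^4).
≈ 7.331 × (0.0865 + 0.0075 + 0.0006 + 0.0001) ≈ 7.331 × 0.0947 ≈ 0.694 mcg/mL.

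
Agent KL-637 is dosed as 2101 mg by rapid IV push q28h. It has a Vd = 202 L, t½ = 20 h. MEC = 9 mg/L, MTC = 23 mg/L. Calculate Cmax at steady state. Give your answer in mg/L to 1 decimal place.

Over one 28-h interval, 28/20 ≈ 1.4 half-lives elapse, leaving f ≈ 0.3789 of each dose.
At steady state, accumulation factor R = 1/(1 − e^(−kτ)) ≈ 1.6100.
Each bolus raises the concentration by D/Vd = 2101/202 ≈ 10.401 mg/L.
Steady-state peak Cmax,ss = C₀·R ≈ 10.401 × 1.6100 ≈ 16.746 mg/L.
Peak 16.7 mg/L vs MTC 23 mg/L: below toxic threshold.

16.7 mg/L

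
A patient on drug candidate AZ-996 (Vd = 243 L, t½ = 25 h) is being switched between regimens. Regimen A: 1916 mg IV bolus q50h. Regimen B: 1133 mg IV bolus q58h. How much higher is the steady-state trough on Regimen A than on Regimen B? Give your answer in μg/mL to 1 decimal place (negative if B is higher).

1.5 μg/mL

Regimen A: f = (1/2)^(50/25) ≈ 0.2500; Cmin,ss = (1916/243)·f/(1−f) ≈ 2.628 μg/mL.
Regimen B: f = (1/2)^(58/25) ≈ 0.2003; Cmin,ss = (1133/243)·f/(1−f) ≈ 1.168 μg/mL.
Difference ≈ 2.628 − 1.168 ≈ 1.460 μg/mL.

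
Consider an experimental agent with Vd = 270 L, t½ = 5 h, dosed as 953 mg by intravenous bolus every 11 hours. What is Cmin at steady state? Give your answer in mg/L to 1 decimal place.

1.0 mg/L

τ/t½ = 11/5 ≈ 2.2, so fraction remaining f = (1/2)^(11/5) ≈ 0.2176.
At steady state, accumulation factor R = 1/(1 − e^(−kτ)) ≈ 1.2781.
Each bolus raises the concentration by D/Vd = 953/270 ≈ 3.530 mg/L.
Cmax,ss = C₀/(1 − f) ≈ 3.530/0.7824 ≈ 4.512 mg/L.
Steady-state trough Cmin,ss = Cmax,ss·f ≈ 4.512 × 0.2176 ≈ 0.982 mg/L.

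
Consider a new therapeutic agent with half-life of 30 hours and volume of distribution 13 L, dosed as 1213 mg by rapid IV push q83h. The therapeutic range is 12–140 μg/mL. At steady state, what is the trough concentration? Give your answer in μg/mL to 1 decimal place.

k = ln2/t½ = ln2/30 ≈ 0.023105 h⁻¹; fraction remaining f = e^(−kτ) = e^(−0.023105×83) ≈ 0.1469.
Each bolus raises the concentration by D/Vd = 1213/13 ≈ 93.308 μg/mL.
Steady-state trough Cmin,ss = C₀·f/(1−f) ≈ 93.308 × 0.1469/0.8531 ≈ 16.067 μg/mL.
Trough 16.1 μg/mL vs MEC 12 μg/mL: adequate.

16.1 μg/mL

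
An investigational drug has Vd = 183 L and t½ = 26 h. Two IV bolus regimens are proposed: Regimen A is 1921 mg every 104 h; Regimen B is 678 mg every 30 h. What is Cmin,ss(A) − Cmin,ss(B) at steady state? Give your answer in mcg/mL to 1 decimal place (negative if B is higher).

-2.3 mcg/mL

Regimen A: f = (1/2)^(104/26) ≈ 0.0625; Cmin,ss = (1921/183)·f/(1−f) ≈ 0.700 mcg/mL.
Regimen B: f = (1/2)^(30/26) ≈ 0.4494; Cmin,ss = (678/183)·f/(1−f) ≈ 3.024 mcg/mL.
Difference ≈ 0.700 − 3.024 ≈ -2.324 mcg/mL.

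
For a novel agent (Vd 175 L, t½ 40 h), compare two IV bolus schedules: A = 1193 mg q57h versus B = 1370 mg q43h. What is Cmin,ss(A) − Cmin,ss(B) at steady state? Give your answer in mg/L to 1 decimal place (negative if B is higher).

Regimen A: f = (1/2)^(57/40) ≈ 0.3724; Cmin,ss = (1193/175)·f/(1−f) ≈ 4.045 mg/L.
Regimen B: f = (1/2)^(43/40) ≈ 0.4747; Cmin,ss = (1370/175)·f/(1−f) ≈ 7.074 mg/L.
Difference ≈ 4.045 − 7.074 ≈ -3.029 mg/L.

-3.0 mg/L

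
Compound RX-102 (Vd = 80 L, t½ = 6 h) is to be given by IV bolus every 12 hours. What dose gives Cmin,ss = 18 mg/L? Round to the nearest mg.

4320 mg

τ/t½ = 12/6 ≈ 2, so f = (1/2)^(12/6) ≈ 0.250000.
Cmin,ss = (D/Vd)·f/(1−f), so D = Cmin,ss·Vd·(1−f)/f.
D = 18 × 80 × (1−f)/f ≈ 18 × 80 × 3.00000 ≈ 4320.00 mg.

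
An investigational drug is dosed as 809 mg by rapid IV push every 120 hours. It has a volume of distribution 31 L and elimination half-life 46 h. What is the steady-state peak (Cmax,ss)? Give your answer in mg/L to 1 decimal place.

Over one 120-h interval, 120/46 ≈ 2.6087 half-lives elapse, leaving f ≈ 0.1639 of each dose.
Accumulation ratio R = 1/(1 − f) ≈ 1/0.8361 ≈ 1.1960.
Each bolus raises the concentration by D/Vd = 809/31 ≈ 26.097 mg/L.
Steady-state peak Cmax,ss = C₀·R ≈ 26.097 × 1.1960 ≈ 31.212 mg/L.

31.2 mg/L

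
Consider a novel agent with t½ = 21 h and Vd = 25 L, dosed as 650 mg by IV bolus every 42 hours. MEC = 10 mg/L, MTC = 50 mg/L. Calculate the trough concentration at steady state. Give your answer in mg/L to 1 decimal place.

8.7 mg/L

The dosing interval is 2 half-lives, so f = 2^(−2) = 0.25.
Accumulation ratio R = 1/(1 − f) = 1/0.75 = 4/3.
Single-dose peak C₀ = D/Vd = 650/25 = 26 mg/L.
Steady-state peak Cmax,ss = C₀·R = 26 × 4/3 ≈ 34.667 mg/L.
Steady-state trough Cmin,ss = Cmax,ss·f ≈ 34.667 × 0.25 ≈ 8.667 mg/L.
Trough 8.7 mg/L vs MEC 10 mg/L: subtherapeutic.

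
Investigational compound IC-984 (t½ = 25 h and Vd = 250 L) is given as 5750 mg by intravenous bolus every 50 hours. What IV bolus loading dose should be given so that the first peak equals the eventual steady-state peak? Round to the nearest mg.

f = (1/2)^(50/25) ≈ 0.250000; accumulation ratio R = 1/(1−f) ≈ 1.33333.
Loading dose to hit Cmax,ss on first dose: D_load = D_maint·R ≈ 5750 × 1.33333 ≈ 7666.65 mg.

7667 mg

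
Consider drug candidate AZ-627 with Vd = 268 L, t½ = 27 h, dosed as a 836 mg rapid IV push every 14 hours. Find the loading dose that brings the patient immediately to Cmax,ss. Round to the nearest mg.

2769 mg

f = (1/2)^(14/27) ≈ 0.698088; accumulation ratio R = 1/(1−f) ≈ 3.31222.
Loading dose to hit Cmax,ss on first dose: D_load = D_maint·R ≈ 836 × 3.31222 ≈ 2769.02 mg.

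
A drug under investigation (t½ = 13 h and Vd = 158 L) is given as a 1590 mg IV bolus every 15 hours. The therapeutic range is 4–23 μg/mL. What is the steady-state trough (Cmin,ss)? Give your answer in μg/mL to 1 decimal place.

τ/t½ = 15/13 ≈ 1.1538, so fraction remaining f = (1/2)^(15/13) ≈ 0.4494.
Single-dose peak C₀ = D/Vd = 1590/158 ≈ 10.063 μg/mL.
Steady-state trough Cmin,ss = C₀·f/(1−f) ≈ 10.063 × 0.4494/0.5506 ≈ 8.213 μg/mL.
Trough 8.2 μg/mL vs MEC 4 μg/mL: adequate.

8.2 μg/mL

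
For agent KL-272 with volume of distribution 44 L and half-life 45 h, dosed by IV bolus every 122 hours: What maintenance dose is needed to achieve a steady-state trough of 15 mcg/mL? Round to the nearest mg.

3662 mg

τ/t½ = 122/45 ≈ 2.7111, so f = (1/2)^(122/45) ≈ 0.152712.
Cmin,ss = (D/Vd)·f/(1−f), so D = Cmin,ss·Vd·(1−f)/f.
D = 15 × 44 × (1−f)/f ≈ 15 × 44 × 5.54827 ≈ 3661.86 mg.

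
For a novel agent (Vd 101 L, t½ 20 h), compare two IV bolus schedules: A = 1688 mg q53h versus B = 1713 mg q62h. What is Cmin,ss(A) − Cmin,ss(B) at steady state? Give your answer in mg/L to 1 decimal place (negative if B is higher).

Regimen A: f = (1/2)^(53/20) ≈ 0.1593; Cmin,ss = (1688/101)·f/(1−f) ≈ 3.167 mg/L.
Regimen B: f = (1/2)^(62/20) ≈ 0.1166; Cmin,ss = (1713/101)·f/(1−f) ≈ 2.239 mg/L.
Difference ≈ 3.167 − 2.239 ≈ 0.928 mg/L.

0.9 mg/L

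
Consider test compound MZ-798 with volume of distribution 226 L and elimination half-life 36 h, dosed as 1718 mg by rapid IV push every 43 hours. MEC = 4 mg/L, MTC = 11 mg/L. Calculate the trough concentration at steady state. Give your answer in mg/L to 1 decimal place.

5.9 mg/L

k = ln2/t½ = ln2/36 ≈ 0.019254 h⁻¹; fraction remaining f = e^(−kτ) = e^(−0.019254×43) ≈ 0.4370.
Single-dose peak C₀ = D/Vd = 1718/226 ≈ 7.602 mg/L.
Steady-state trough Cmin,ss = C₀·f/(1−f) ≈ 7.602 × 0.4370/0.5630 ≈ 5.901 mg/L.
Trough 5.9 mg/L vs MEC 4 mg/L: adequate.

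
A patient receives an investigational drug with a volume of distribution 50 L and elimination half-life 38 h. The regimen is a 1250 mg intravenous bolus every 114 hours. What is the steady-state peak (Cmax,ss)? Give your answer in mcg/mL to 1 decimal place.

28.6 mcg/mL

τ = 114 h = 3 half-lives, so f = (1/2)^3 = 0.125.
Accumulation ratio R = 1/(1 − f) = 1/0.875 = 8/7.
Single-dose peak C₀ = D/Vd = 1250/50 = 25 mcg/mL.
Steady-state peak Cmax,ss = C₀·R = 25 × 8/7 ≈ 28.571 mcg/mL.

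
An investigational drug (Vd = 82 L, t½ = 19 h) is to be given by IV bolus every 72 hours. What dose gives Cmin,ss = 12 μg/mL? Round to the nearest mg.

τ/t½ = 72/19 ≈ 3.7895, so f = (1/2)^(72/19) ≈ 0.072319.
Cmin,ss = (D/Vd)·f/(1−f), so D = Cmin,ss·Vd·(1−f)/f.
D = 12 × 82 × (1−f)/f ≈ 12 × 82 × 12.82762 ≈ 12622.38 mg.

12622 mg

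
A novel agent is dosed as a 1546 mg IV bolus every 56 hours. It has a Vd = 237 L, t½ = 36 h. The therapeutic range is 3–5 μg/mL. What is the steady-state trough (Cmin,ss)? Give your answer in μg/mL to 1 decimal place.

3.4 μg/mL

Over one 56-h interval, 56/36 ≈ 1.5556 half-lives elapse, leaving f ≈ 0.3402 of each dose.
Accumulation ratio R = 1/(1 − f) ≈ 1/0.6598 ≈ 1.5156.
Single-dose peak C₀ = D/Vd = 1546/237 ≈ 6.523 μg/mL.
Cmax,ss = C₀/(1 − f) ≈ 6.523/0.6598 ≈ 9.886 μg/mL.
One interval later, Cmin,ss = Cmax,ss·e^(−kτ) ≈ 9.886 × 0.3402 ≈ 3.363 μg/mL.
Trough 3.4 μg/mL vs MEC 3 μg/mL: adequate.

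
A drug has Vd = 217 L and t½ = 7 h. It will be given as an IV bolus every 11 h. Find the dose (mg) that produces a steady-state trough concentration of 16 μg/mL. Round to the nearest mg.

6847 mg

τ/t½ = 11/7 ≈ 1.5714, so f = (1/2)^(11/7) ≈ 0.336475.
Cmin,ss = (D/Vd)·f/(1−f), so D = Cmin,ss·Vd·(1−f)/f.
D = 16 × 217 × (1−f)/f ≈ 16 × 217 × 1.97199 ≈ 6846.75 mg.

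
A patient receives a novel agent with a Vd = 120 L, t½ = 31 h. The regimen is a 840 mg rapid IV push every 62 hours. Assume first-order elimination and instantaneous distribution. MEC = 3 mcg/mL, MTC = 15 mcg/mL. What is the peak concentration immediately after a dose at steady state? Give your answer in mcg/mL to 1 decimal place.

τ = 62 h = 2 half-lives, so f = (1/2)^2 = 0.25.
Accumulation ratio R = 1/(1 − f) = 1/0.75 = 4/3.
Single-dose peak C₀ = D/Vd = 840/120 = 7 mcg/mL.
Steady-state peak Cmax,ss = C₀·R = 7 × 4/3 ≈ 9.333 mcg/mL.
Peak 9.3 mcg/mL vs MTC 15 mcg/mL: below toxic threshold.

9.3 mcg/mL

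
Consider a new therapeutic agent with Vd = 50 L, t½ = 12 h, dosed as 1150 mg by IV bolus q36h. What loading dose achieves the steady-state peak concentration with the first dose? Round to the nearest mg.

f = (1/2)^(36/12) ≈ 0.125000; accumulation ratio R = 1/(1−f) ≈ 1.14286.
Loading dose to hit Cmax,ss on first dose: D_load = D_maint·R ≈ 1150 × 1.14286 ≈ 1314.29 mg.

1314 mg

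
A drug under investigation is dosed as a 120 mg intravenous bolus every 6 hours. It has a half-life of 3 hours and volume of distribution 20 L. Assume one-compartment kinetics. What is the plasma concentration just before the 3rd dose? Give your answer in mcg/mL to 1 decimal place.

1.9 mcg/mL

f = (1/2)^(τ/t½) = (1/2)^(6/3) ≈ 0.2500.
C₀ = D/Vd = 120/20 ≈ 6.000 mcg/mL.
Before the 3rd dose, 2 doses have been given. Superposition: Cmin = C₀·(f + f²).
≈ 6.000 × (0.2500 + 0.0625) ≈ 6.000 × 0.3125 ≈ 1.875 mcg/mL.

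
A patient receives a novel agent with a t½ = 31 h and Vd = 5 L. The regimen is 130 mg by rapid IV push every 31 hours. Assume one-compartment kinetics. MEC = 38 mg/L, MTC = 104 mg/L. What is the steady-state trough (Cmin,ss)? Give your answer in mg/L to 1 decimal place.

26.0 mg/L

The dosing interval is 1 half-life, so f = 2^(−1) = 0.5.
At steady state, R = 1/(1 − 0.5) = 2/1.
Single-dose peak C₀ = D/Vd = 130/5 = 26 mg/L.
Steady-state peak Cmax,ss = C₀·R = 26 × 2/1 ≈ 52.000 mg/L.
Steady-state trough Cmin,ss = Cmax,ss·f ≈ 52.000 × 0.5 ≈ 26.000 mg/L.
Trough 26.0 mg/L vs MEC 38 mg/L: subtherapeutic.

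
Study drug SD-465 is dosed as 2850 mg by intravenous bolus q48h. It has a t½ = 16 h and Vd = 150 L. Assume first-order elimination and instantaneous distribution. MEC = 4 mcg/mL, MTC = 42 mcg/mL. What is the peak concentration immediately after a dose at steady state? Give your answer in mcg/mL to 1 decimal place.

τ = 48 h = 3 half-lives, so f = (1/2)^3 = 0.125.
At steady state, R = 1/(1 − 0.125) = 8/7.
Single-dose peak C₀ = D/Vd = 2850/150 = 19 mcg/mL.
Steady-state peak Cmax,ss = C₀·R = 19 × 8/7 ≈ 21.714 mcg/mL.
Peak 21.7 mcg/mL vs MTC 42 mcg/mL: below toxic threshold.

21.7 mcg/mL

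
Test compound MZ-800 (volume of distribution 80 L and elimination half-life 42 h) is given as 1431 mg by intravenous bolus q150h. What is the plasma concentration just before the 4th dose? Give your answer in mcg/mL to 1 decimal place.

f = (1/2)^(τ/t½) = (1/2)^(150/42) ≈ 0.0841.
C₀ = D/Vd = 1431/80 ≈ 17.887 mcg/mL.
Before the 4th dose, 3 doses have been given. Superposition: Cmin = C₀·(f + f² + … + f^3).
≈ 17.887 × (0.0841 + 0.0071 + 0.0006) ≈ 17.887 × 0.0918 ≈ 1.642 mcg/mL.

1.6 mcg/mL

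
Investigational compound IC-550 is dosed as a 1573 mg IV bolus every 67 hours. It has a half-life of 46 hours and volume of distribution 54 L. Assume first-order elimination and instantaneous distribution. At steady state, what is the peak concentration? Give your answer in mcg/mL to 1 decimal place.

45.8 mcg/mL

k = ln2/t½ = ln2/46 ≈ 0.015068 h⁻¹; fraction remaining f = e^(−kτ) = e^(−0.015068×67) ≈ 0.3644.
Accumulation ratio R = 1/(1 − f) ≈ 1/0.6356 ≈ 1.5733.
Single-dose peak C₀ = D/Vd = 1573/54 ≈ 29.130 mcg/mL.
Steady-state peak Cmax,ss = C₀·R ≈ 29.130 × 1.5733 ≈ 45.830 mcg/mL.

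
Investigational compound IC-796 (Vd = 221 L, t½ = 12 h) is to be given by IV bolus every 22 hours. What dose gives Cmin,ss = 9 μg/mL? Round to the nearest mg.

τ/t½ = 22/12 ≈ 1.8333, so f = (1/2)^(22/12) ≈ 0.280616.
Cmin,ss = (D/Vd)·f/(1−f), so D = Cmin,ss·Vd·(1−f)/f.
D = 9 × 221 × (1−f)/f ≈ 9 × 221 × 2.56359 ≈ 5098.98 mg.

5099 mg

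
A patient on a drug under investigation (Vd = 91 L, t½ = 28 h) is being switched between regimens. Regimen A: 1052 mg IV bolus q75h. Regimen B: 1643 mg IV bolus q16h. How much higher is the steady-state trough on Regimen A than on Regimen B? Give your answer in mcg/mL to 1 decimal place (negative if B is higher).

Regimen A: f = (1/2)^(75/28) ≈ 0.1562; Cmin,ss = (1052/91)·f/(1−f) ≈ 2.140 mcg/mL.
Regimen B: f = (1/2)^(16/28) ≈ 0.6730; Cmin,ss = (1643/91)·f/(1−f) ≈ 37.159 mcg/mL.
Difference ≈ 2.140 − 37.159 ≈ -35.019 mcg/mL.

-35.0 mcg/mL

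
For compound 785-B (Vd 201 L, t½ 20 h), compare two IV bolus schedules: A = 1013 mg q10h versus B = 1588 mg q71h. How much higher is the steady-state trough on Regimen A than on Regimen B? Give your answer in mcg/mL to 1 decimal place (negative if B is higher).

Regimen A: f = (1/2)^(10/20) ≈ 0.7071; Cmin,ss = (1013/201)·f/(1−f) ≈ 12.167 mcg/mL.
Regimen B: f = (1/2)^(71/20) ≈ 0.0854; Cmin,ss = (1588/201)·f/(1−f) ≈ 0.738 mcg/mL.
Difference ≈ 12.167 − 0.738 ≈ 11.429 mcg/mL.

11.4 mcg/mL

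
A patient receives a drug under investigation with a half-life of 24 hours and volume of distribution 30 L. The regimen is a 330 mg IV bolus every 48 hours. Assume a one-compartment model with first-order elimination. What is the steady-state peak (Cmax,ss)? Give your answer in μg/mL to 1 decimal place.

14.7 μg/mL

τ = 48 h = 2 half-lives, so f = (1/2)^2 = 0.25.
At steady state, R = 1/(1 − 0.25) = 4/3.
Single-dose peak C₀ = D/Vd = 330/30 = 11 μg/mL.
Steady-state peak Cmax,ss = C₀·R = 11 × 4/3 ≈ 14.667 μg/mL.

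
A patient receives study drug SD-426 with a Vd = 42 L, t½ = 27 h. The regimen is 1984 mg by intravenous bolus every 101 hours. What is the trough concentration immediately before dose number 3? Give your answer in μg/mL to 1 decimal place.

3.8 μg/mL

f = (1/2)^(τ/t½) = (1/2)^(101/27) ≈ 0.0748.
C₀ = D/Vd = 1984/42 ≈ 47.238 μg/mL.
Before the 3rd dose, 2 doses have been given. Superposition: Cmin = C₀·(f + f²).
≈ 47.238 × (0.0748 + 0.0056) ≈ 47.238 × 0.0804 ≈ 3.798 μg/mL.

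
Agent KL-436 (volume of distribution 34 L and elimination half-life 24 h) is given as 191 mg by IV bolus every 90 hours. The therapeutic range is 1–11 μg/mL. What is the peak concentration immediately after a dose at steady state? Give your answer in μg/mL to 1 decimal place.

Over one 90-h interval, 90/24 ≈ 3.75 half-lives elapse, leaving f ≈ 0.0743 of each dose.
Accumulation ratio R = 1/(1 − f) ≈ 1/0.9257 ≈ 1.0803.
Single-dose peak C₀ = D/Vd = 191/34 ≈ 5.618 μg/mL.
Steady-state peak Cmax,ss = C₀·R ≈ 5.618 × 1.0803 ≈ 6.069 μg/mL.
Peak 6.1 μg/mL vs MTC 11 μg/mL: below toxic threshold.

6.1 μg/mL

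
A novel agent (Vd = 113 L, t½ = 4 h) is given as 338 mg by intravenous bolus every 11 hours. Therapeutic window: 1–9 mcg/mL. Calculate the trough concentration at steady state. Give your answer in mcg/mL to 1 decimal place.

0.5 mcg/mL

k = ln2/t½ = ln2/4 ≈ 0.173287 h⁻¹; fraction remaining f = e^(−kτ) = e^(−0.173287×11) ≈ 0.1487.
Accumulation ratio R = 1/(1 − f) ≈ 1/0.8513 ≈ 1.1747.
Single-dose peak C₀ = D/Vd = 338/113 ≈ 2.991 mcg/mL.
Cmax,ss = C₀/(1 − f) ≈ 2.991/0.8513 ≈ 3.513 mcg/mL.
Steady-state trough Cmin,ss = Cmax,ss·f ≈ 3.513 × 0.1487 ≈ 0.522 mcg/mL.
Trough 0.5 mcg/mL vs MEC 1 mcg/mL: subtherapeutic.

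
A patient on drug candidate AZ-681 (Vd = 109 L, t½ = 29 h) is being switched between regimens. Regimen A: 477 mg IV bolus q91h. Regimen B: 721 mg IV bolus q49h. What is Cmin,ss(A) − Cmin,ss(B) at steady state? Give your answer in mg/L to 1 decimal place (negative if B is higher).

-2.4 mg/L

Regimen A: f = (1/2)^(91/29) ≈ 0.1136; Cmin,ss = (477/109)·f/(1−f) ≈ 0.561 mg/L.
Regimen B: f = (1/2)^(49/29) ≈ 0.3100; Cmin,ss = (721/109)·f/(1−f) ≈ 2.972 mg/L.
Difference ≈ 0.561 − 2.972 ≈ -2.411 mg/L.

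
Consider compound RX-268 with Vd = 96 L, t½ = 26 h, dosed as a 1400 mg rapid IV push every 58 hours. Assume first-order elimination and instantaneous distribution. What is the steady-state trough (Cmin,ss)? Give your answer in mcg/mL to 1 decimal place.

k = ln2/t½ = ln2/26 ≈ 0.026660 h⁻¹; fraction remaining f = e^(−kτ) = e^(−0.026660×58) ≈ 0.2130.
Single-dose peak C₀ = D/Vd = 1400/96 ≈ 14.583 mcg/mL.
Steady-state trough Cmin,ss = C₀·f/(1−f) ≈ 14.583 × 0.2130/0.7870 ≈ 3.947 mcg/mL.

3.9 mcg/mL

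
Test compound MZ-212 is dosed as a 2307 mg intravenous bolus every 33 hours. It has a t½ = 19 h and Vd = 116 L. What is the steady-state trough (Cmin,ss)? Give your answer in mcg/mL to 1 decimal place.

8.5 mcg/mL

k = ln2/t½ = ln2/19 ≈ 0.036481 h⁻¹; fraction remaining f = e^(−kτ) = e^(−0.036481×33) ≈ 0.3000.
Accumulation ratio R = 1/(1 − f) ≈ 1/0.7000 ≈ 1.4286.
Single-dose peak C₀ = D/Vd = 2307/116 ≈ 19.888 mcg/mL.
Cmax,ss = C₀/(1 − f) ≈ 19.888/0.7000 ≈ 28.411 mcg/mL.
Steady-state trough Cmin,ss = Cmax,ss·f ≈ 28.411 × 0.3000 ≈ 8.523 mcg/mL.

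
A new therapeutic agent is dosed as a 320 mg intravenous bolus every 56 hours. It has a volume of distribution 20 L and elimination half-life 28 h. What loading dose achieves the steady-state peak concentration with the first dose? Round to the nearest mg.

427 mg

f = (1/2)^(56/28) ≈ 0.250000; accumulation ratio R = 1/(1−f) ≈ 1.33333.
Loading dose to hit Cmax,ss on first dose: D_load = D_maint·R ≈ 320 × 1.33333 ≈ 426.67 mg.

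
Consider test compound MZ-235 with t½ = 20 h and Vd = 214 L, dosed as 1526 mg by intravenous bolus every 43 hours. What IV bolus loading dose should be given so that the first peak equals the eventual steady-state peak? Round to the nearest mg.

1970 mg

f = (1/2)^(43/20) ≈ 0.225313; accumulation ratio R = 1/(1−f) ≈ 1.29084.
Loading dose to hit Cmax,ss on first dose: D_load = D_maint·R ≈ 1526 × 1.29084 ≈ 1969.82 mg.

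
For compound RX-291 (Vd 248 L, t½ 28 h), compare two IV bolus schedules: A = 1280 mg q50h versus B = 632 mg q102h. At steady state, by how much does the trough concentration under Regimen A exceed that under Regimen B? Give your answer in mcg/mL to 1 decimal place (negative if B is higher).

Regimen A: f = (1/2)^(50/28) ≈ 0.2900; Cmin,ss = (1280/248)·f/(1−f) ≈ 2.108 mcg/mL.
Regimen B: f = (1/2)^(102/28) ≈ 0.0801; Cmin,ss = (632/248)·f/(1−f) ≈ 0.222 mcg/mL.
Difference ≈ 2.108 − 0.222 ≈ 1.886 mcg/mL.

1.9 mcg/mL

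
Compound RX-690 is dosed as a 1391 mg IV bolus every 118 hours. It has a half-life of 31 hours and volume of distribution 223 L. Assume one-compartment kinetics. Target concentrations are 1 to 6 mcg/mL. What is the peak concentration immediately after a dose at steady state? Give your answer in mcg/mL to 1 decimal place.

6.7 mcg/mL

τ/t½ = 118/31 ≈ 3.8065, so fraction remaining f = (1/2)^(118/31) ≈ 0.0715.
At steady state, accumulation factor R = 1/(1 − e^(−kτ)) ≈ 1.0770.
Each bolus raises the concentration by D/Vd = 1391/223 ≈ 6.238 mcg/mL.
Cmax,ss = C₀/(1 − f) ≈ 6.238/0.9285 ≈ 6.718 mcg/mL.
Peak 6.7 mcg/mL vs MTC 6 mcg/mL: exceeds toxic threshold.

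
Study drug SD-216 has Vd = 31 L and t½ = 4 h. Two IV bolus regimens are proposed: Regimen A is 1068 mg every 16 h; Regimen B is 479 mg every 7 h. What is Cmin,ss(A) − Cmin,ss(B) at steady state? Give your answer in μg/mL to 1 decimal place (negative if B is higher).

Regimen A: f = (1/2)^(16/4) ≈ 0.0625; Cmin,ss = (1068/31)·f/(1−f) ≈ 2.297 μg/mL.
Regimen B: f = (1/2)^(7/4) ≈ 0.2973; Cmin,ss = (479/31)·f/(1−f) ≈ 6.537 μg/mL.
Difference ≈ 2.297 − 6.537 ≈ -4.240 μg/mL.

-4.2 μg/mL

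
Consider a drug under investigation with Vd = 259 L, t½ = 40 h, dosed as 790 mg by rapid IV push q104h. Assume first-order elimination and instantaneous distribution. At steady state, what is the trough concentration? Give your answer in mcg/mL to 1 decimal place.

0.6 mcg/mL

τ/t½ = 104/40 ≈ 2.6, so fraction remaining f = (1/2)^(104/40) ≈ 0.1649.
At steady state, accumulation factor R = 1/(1 − e^(−kτ)) ≈ 1.1975.
Single-dose peak C₀ = D/Vd = 790/259 ≈ 3.050 mcg/mL.
Cmax,ss = C₀/(1 − f) ≈ 3.050/0.8351 ≈ 3.652 mcg/mL.
One interval later, Cmin,ss = Cmax,ss·e^(−kτ) ≈ 3.652 × 0.1649 ≈ 0.602 mcg/mL.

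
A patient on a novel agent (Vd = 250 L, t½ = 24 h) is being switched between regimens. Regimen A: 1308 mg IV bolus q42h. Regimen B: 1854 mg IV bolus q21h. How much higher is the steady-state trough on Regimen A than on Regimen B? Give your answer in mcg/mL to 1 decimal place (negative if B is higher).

-6.7 mcg/mL

Regimen A: f = (1/2)^(42/24) ≈ 0.2973; Cmin,ss = (1308/250)·f/(1−f) ≈ 2.214 mcg/mL.
Regimen B: f = (1/2)^(21/24) ≈ 0.5453; Cmin,ss = (1854/250)·f/(1−f) ≈ 8.894 mcg/mL.
Difference ≈ 2.214 − 8.894 ≈ -6.680 mcg/mL.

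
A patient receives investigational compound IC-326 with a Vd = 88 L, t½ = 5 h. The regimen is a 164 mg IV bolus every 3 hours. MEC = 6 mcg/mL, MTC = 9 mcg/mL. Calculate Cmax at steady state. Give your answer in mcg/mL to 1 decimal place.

5.5 mcg/mL

τ/t½ = 3/5 ≈ 0.6, so fraction remaining f = (1/2)^(3/5) ≈ 0.6598.
At steady state, accumulation factor R = 1/(1 − e^(−kτ)) ≈ 2.9394.
Each bolus raises the concentration by D/Vd = 164/88 ≈ 1.864 mcg/mL.
Steady-state peak Cmax,ss = C₀·R ≈ 1.864 × 2.9394 ≈ 5.479 mcg/mL.
Peak 5.5 mcg/mL vs MTC 9 mcg/mL: below toxic threshold.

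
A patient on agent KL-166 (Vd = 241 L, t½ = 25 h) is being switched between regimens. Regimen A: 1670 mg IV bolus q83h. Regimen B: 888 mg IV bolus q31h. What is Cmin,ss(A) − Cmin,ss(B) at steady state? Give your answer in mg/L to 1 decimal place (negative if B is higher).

-1.9 mg/L

Regimen A: f = (1/2)^(83/25) ≈ 0.1001; Cmin,ss = (1670/241)·f/(1−f) ≈ 0.771 mg/L.
Regimen B: f = (1/2)^(31/25) ≈ 0.4234; Cmin,ss = (888/241)·f/(1−f) ≈ 2.706 mg/L.
Difference ≈ 0.771 − 2.706 ≈ -1.935 mg/L.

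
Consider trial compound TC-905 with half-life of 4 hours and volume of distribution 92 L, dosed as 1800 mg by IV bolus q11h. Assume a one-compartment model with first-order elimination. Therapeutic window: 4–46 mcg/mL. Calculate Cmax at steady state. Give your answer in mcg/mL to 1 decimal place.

τ/t½ = 11/4 ≈ 2.75, so fraction remaining f = (1/2)^(11/4) ≈ 0.1487.
At steady state, accumulation factor R = 1/(1 − e^(−kτ)) ≈ 1.1747.
Single-dose peak C₀ = D/Vd = 1800/92 ≈ 19.565 mcg/mL.
Steady-state peak Cmax,ss = C₀·R ≈ 19.565 × 1.1747 ≈ 22.983 mcg/mL.
Peak 23.0 mcg/mL vs MTC 46 mcg/mL: below toxic threshold.

23.0 mcg/mL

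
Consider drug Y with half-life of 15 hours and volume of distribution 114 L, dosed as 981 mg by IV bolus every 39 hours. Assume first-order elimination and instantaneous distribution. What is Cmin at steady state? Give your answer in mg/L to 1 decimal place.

τ/t½ = 39/15 ≈ 2.6, so fraction remaining f = (1/2)^(39/15) ≈ 0.1649.
At steady state, accumulation factor R = 1/(1 − e^(−kτ)) ≈ 1.1975.
Each bolus raises the concentration by D/Vd = 981/114 ≈ 8.605 mg/L.
Steady-state peak Cmax,ss = C₀·R ≈ 8.605 × 1.1975 ≈ 10.304 mg/L.
Steady-state trough Cmin,ss = Cmax,ss·f ≈ 10.304 × 0.1649 ≈ 1.699 mg/L.

1.7 mg/L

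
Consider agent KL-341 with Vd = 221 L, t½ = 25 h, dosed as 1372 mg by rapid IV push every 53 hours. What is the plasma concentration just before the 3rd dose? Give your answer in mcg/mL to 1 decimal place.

1.8 mcg/mL

f = (1/2)^(τ/t½) = (1/2)^(53/25) ≈ 0.2300.
C₀ = D/Vd = 1372/221 ≈ 6.208 mcg/mL.
Before the 3rd dose, 2 doses have been given. Superposition: Cmin = C₀·(f + f²).
≈ 6.208 × (0.2300 + 0.0529) ≈ 6.208 × 0.2829 ≈ 1.756 mcg/mL.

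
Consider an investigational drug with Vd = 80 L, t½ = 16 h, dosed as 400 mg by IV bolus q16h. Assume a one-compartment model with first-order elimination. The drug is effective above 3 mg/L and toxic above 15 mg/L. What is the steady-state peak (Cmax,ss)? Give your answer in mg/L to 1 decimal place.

10.0 mg/L

τ = 16 h = 1 half-life, so f = (1/2)^1 = 0.5.
At steady state, R = 1/(1 − 0.5) = 2/1.
Single-dose peak C₀ = D/Vd = 400/80 = 5 mg/L.
Steady-state peak Cmax,ss = C₀·R = 5 × 2/1 ≈ 10.000 mg/L.
Peak 10.0 mg/L vs MTC 15 mg/L: below toxic threshold.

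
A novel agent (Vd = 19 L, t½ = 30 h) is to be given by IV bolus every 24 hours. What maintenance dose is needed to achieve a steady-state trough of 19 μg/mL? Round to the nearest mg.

τ/t½ = 24/30 ≈ 0.8, so f = (1/2)^(24/30) ≈ 0.574349.
Cmin,ss = (D/Vd)·f/(1−f), so D = Cmin,ss·Vd·(1−f)/f.
D = 19 × 19 × (1−f)/f ≈ 19 × 19 × 0.74110 ≈ 267.54 mg.

268 mg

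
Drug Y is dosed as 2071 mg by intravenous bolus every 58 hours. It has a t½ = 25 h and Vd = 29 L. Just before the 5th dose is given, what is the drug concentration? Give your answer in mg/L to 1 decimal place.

f = (1/2)^(τ/t½) = (1/2)^(58/25) ≈ 0.2003.
C₀ = D/Vd = 2071/29 ≈ 71.414 mg/L.
Before the 5th dose, 4 doses have been given. Superposition: Cmin = C₀·(f + f² + … + f^4).
≈ 71.414 × (0.2003 + 0.0401 + 0.0080 + 0.0016) ≈ 71.414 × 0.2500 ≈ 17.854 mg/L.

17.9 mg/L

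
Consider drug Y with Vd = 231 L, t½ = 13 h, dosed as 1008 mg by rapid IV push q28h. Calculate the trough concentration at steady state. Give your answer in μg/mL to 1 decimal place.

Over one 28-h interval, 28/13 ≈ 2.1538 half-lives elapse, leaving f ≈ 0.2247 of each dose.
Single-dose peak C₀ = D/Vd = 1008/231 ≈ 4.364 μg/mL.
Steady-state trough Cmin,ss = C₀·f/(1−f) ≈ 4.364 × 0.2247/0.7753 ≈ 1.265 μg/mL.

1.3 μg/mL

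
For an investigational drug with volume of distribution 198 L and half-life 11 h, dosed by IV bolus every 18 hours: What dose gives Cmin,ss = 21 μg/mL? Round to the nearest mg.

τ/t½ = 18/11 ≈ 1.6364, so f = (1/2)^(18/11) ≈ 0.321666.
Cmin,ss = (D/Vd)·f/(1−f), so D = Cmin,ss·Vd·(1−f)/f.
D = 21 × 198 × (1−f)/f ≈ 21 × 198 × 2.10881 ≈ 8768.43 mg.

8768 mg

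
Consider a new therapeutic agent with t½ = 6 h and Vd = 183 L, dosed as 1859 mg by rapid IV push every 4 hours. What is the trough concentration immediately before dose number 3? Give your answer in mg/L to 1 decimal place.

10.4 mg/L

f = (1/2)^(τ/t½) = (1/2)^(4/6) ≈ 0.6300.
C₀ = D/Vd = 1859/183 ≈ 10.158 mg/L.
Before the 3rd dose, 2 doses have been given. Superposition: Cmin = C₀·(f + f²).
≈ 10.158 × (0.6300 + 0.3969) ≈ 10.158 × 1.0269 ≈ 10.431 mg/L.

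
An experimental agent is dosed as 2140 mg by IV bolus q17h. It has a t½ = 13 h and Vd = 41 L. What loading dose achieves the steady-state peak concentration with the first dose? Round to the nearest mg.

f = (1/2)^(17/13) ≈ 0.403967; accumulation ratio R = 1/(1−f) ≈ 1.67776.
Loading dose to hit Cmax,ss on first dose: D_load = D_maint·R ≈ 2140 × 1.67776 ≈ 3590.41 mg.

3590 mg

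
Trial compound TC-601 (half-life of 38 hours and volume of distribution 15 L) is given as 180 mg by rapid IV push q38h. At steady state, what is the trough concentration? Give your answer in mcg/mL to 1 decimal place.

τ = 38 h = 1 half-life, so f = (1/2)^1 = 0.5.
Accumulation ratio R = 1/(1 − f) = 1/0.5 = 2/1.
Single-dose peak C₀ = D/Vd = 180/15 = 12 mcg/mL.
Steady-state peak Cmax,ss = C₀·R = 12 × 2/1 ≈ 24.000 mcg/mL.
Steady-state trough Cmin,ss = Cmax,ss·f ≈ 24.000 × 0.5 ≈ 12.000 mcg/mL.

12.0 mcg/mL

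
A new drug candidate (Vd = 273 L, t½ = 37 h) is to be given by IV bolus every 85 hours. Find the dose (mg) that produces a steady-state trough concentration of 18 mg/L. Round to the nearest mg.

τ/t½ = 85/37 ≈ 2.2973, so f = (1/2)^(85/37) ≈ 0.203444.
Cmin,ss = (D/Vd)·f/(1−f), so D = Cmin,ss·Vd·(1−f)/f.
D = 18 × 273 × (1−f)/f ≈ 18 × 273 × 3.91536 ≈ 19240.08 mg.

19240 mg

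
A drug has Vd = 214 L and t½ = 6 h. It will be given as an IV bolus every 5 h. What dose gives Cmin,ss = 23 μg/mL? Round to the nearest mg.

τ/t½ = 5/6 ≈ 0.83333, so f = (1/2)^(5/6) ≈ 0.561231.
Cmin,ss = (D/Vd)·f/(1−f), so D = Cmin,ss·Vd·(1−f)/f.
D = 23 × 214 × (1−f)/f ≈ 23 × 214 × 0.78180 ≈ 3848.02 mg.

3848 mg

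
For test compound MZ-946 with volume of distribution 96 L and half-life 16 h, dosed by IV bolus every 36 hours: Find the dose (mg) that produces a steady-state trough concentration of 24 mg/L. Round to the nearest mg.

8656 mg

τ/t½ = 36/16 ≈ 2.25, so f = (1/2)^(36/16) ≈ 0.210224.
Cmin,ss = (D/Vd)·f/(1−f), so D = Cmin,ss·Vd·(1−f)/f.
D = 24 × 96 × (1−f)/f ≈ 24 × 96 × 3.75683 ≈ 8655.74 mg.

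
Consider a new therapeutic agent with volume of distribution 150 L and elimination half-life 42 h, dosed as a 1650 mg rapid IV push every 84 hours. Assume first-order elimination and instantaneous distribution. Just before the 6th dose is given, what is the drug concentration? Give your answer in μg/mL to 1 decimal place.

3.7 μg/mL

f = (1/2)^(τ/t½) = (1/2)^(84/42) ≈ 0.2500.
C₀ = D/Vd = 1650/150 ≈ 11.000 μg/mL.
Before the 6th dose, 5 doses have been given. Superposition: Cmin = C₀·(f + f² + … + f^5).
≈ 11.000 × (0.2500 + 0.0625 + 0.0156 + 0.0039 + 0.0010) ≈ 11.000 × 0.3330 ≈ 3.663 μg/mL.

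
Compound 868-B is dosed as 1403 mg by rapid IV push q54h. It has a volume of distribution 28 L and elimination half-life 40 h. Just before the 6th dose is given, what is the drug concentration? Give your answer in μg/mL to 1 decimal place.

f = (1/2)^(τ/t½) = (1/2)^(54/40) ≈ 0.3923.
C₀ = D/Vd = 1403/28 ≈ 50.107 μg/mL.
Before the 6th dose, 5 doses have been given. Superposition: Cmin = C₀·(f + f² + … + f^5).
≈ 50.107 × (0.3923 + 0.1539 + 0.0604 + 0.0237 + 0.0093) ≈ 50.107 × 0.6396 ≈ 32.048 μg/mL.

32.0 μg/mL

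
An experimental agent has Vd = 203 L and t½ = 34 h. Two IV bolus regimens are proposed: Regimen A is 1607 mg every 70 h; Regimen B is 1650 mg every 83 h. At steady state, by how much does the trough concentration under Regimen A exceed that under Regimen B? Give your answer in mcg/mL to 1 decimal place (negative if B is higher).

0.7 mcg/mL

Regimen A: f = (1/2)^(70/34) ≈ 0.2400; Cmin,ss = (1607/203)·f/(1−f) ≈ 2.500 mcg/mL.
Regimen B: f = (1/2)^(83/34) ≈ 0.1841; Cmin,ss = (1650/203)·f/(1−f) ≈ 1.834 mcg/mL.
Difference ≈ 2.500 − 1.834 ≈ 0.666 mcg/mL.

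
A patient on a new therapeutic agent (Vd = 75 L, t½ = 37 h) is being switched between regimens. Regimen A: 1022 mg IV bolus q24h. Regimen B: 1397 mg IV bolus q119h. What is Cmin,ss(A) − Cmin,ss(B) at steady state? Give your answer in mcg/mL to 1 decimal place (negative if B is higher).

Regimen A: f = (1/2)^(24/37) ≈ 0.6379; Cmin,ss = (1022/75)·f/(1−f) ≈ 24.006 mcg/mL.
Regimen B: f = (1/2)^(119/37) ≈ 0.1076; Cmin,ss = (1397/75)·f/(1−f) ≈ 2.246 mcg/mL.
Difference ≈ 24.006 − 2.246 ≈ 21.760 mcg/mL.

21.8 mcg/mL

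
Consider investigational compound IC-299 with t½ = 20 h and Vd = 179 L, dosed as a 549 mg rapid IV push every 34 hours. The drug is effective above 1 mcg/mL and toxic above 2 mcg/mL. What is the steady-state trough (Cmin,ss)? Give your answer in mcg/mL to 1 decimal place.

1.4 mcg/mL

Over one 34-h interval, 34/20 ≈ 1.7 half-lives elapse, leaving f ≈ 0.3078 of each dose.
Each bolus raises the concentration by D/Vd = 549/179 ≈ 3.067 mcg/mL.
Steady-state trough Cmin,ss = C₀·f/(1−f) ≈ 3.067 × 0.3078/0.6922 ≈ 1.364 mcg/mL.
Trough 1.4 mcg/mL vs MEC 1 mcg/mL: adequate.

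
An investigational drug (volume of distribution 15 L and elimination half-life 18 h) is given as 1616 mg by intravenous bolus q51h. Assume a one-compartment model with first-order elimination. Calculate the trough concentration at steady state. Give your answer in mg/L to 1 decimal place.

τ/t½ = 51/18 ≈ 2.8333, so fraction remaining f = (1/2)^(51/18) ≈ 0.1403.
At steady state, accumulation factor R = 1/(1 − e^(−kτ)) ≈ 1.1632.
Each bolus raises the concentration by D/Vd = 1616/15 ≈ 107.733 mg/L.
Cmax,ss = C₀/(1 − f) ≈ 107.733/0.8597 ≈ 125.315 mg/L.
Steady-state trough Cmin,ss = Cmax,ss·f ≈ 125.315 × 0.1403 ≈ 17.582 mg/L.

17.6 mg/L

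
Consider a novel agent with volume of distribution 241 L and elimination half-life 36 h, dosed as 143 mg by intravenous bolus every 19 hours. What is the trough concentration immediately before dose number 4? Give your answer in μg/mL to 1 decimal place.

f = (1/2)^(τ/t½) = (1/2)^(19/36) ≈ 0.6936.
C₀ = D/Vd = 143/241 ≈ 0.593 μg/mL.
Before the 4th dose, 3 doses have been given. Superposition: Cmin = C₀·(f + f² + … + f^3).
≈ 0.593 × (0.6936 + 0.4811 + 0.3337) ≈ 0.593 × 1.5084 ≈ 0.894 μg/mL.

0.9 μg/mL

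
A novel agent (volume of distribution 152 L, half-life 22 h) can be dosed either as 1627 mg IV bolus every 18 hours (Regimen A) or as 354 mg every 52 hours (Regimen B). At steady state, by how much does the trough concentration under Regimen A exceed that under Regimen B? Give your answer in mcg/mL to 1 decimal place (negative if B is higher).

13.5 mcg/mL

Regimen A: f = (1/2)^(18/22) ≈ 0.5672; Cmin,ss = (1627/152)·f/(1−f) ≈ 14.028 mcg/mL.
Regimen B: f = (1/2)^(52/22) ≈ 0.1943; Cmin,ss = (354/152)·f/(1−f) ≈ 0.562 mcg/mL.
Difference ≈ 14.028 − 0.562 ≈ 13.466 mcg/mL.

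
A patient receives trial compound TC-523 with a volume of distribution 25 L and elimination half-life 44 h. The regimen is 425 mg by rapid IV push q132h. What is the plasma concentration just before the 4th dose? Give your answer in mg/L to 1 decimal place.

f = (1/2)^(τ/t½) = (1/2)^(132/44) ≈ 0.1250.
C₀ = D/Vd = 425/25 ≈ 17.000 mg/L.
Before the 4th dose, 3 doses have been given. Superposition: Cmin = C₀·(f + f² + … + f^3).
≈ 17.000 × (0.1250 + 0.0156 + 0.0020) ≈ 17.000 × 0.1426 ≈ 2.424 mg/L.

2.4 mg/L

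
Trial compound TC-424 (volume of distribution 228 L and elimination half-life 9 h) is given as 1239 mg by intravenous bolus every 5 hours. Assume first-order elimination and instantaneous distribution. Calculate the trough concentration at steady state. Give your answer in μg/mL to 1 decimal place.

k = ln2/t½ = ln2/9 ≈ 0.077016 h⁻¹; fraction remaining f = e^(−kτ) = e^(−0.077016×5) ≈ 0.6804.
Accumulation ratio R = 1/(1 − f) ≈ 1/0.3196 ≈ 3.1289.
Each bolus raises the concentration by D/Vd = 1239/228 ≈ 5.434 μg/mL.
Cmax,ss = C₀/(1 − f) ≈ 5.434/0.3196 ≈ 17.003 μg/mL.
One interval later, Cmin,ss = Cmax,ss·e^(−kτ) ≈ 17.003 × 0.6804 ≈ 11.569 μg/mL.

11.6 μg/mL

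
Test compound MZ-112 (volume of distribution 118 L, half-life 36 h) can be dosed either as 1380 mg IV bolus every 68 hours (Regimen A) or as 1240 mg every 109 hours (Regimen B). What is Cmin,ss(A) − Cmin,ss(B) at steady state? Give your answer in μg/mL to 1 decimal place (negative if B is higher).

Regimen A: f = (1/2)^(68/36) ≈ 0.2700; Cmin,ss = (1380/118)·f/(1−f) ≈ 4.326 μg/mL.
Regimen B: f = (1/2)^(109/36) ≈ 0.1226; Cmin,ss = (1240/118)·f/(1−f) ≈ 1.468 μg/mL.
Difference ≈ 4.326 − 1.468 ≈ 2.858 μg/mL.

2.9 μg/mL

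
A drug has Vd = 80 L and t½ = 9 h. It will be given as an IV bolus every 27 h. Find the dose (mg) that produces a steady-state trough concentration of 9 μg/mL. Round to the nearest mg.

τ/t½ = 27/9 ≈ 3, so f = (1/2)^(27/9) ≈ 0.125000.
Cmin,ss = (D/Vd)·f/(1−f), so D = Cmin,ss·Vd·(1−f)/f.
D = 9 × 80 × (1−f)/f ≈ 9 × 80 × 7.00000 ≈ 5040.00 mg.

5040 mg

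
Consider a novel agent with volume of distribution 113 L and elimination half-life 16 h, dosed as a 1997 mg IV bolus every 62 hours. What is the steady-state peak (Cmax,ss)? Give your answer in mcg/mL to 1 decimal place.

τ/t½ = 62/16 ≈ 3.875, so fraction remaining f = (1/2)^(62/16) ≈ 0.0682.
Accumulation ratio R = 1/(1 − f) ≈ 1/0.9318 ≈ 1.0732.
Each bolus raises the concentration by D/Vd = 1997/113 ≈ 17.673 mcg/mL.
Steady-state peak Cmax,ss = C₀·R ≈ 17.673 × 1.0732 ≈ 18.967 mcg/mL.

19.0 mcg/mL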